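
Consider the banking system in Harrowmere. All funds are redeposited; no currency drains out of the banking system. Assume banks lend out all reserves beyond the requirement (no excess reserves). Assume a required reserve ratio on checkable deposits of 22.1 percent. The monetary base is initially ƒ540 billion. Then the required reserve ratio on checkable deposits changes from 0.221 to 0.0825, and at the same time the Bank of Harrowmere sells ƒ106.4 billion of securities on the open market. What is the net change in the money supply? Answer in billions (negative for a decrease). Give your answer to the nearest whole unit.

ƒ2812 billion

Before: m₁ = 1 / (0.221) ≈ 4.5249, MB₁ = 540, so M₁ = 4.5249 × 540 = 2443.446 billion.
After: m₂ = 1 / (0.0825) ≈ 12.1212, MB₂ = 540 − 106.4 = 433.6, so M₂ = 12.1212 × 433.6 ≈ 5255.7523 billion.
ΔM = M₂ − M₁ = 5255.7523 − 2443.446 = 2812.3063 billion.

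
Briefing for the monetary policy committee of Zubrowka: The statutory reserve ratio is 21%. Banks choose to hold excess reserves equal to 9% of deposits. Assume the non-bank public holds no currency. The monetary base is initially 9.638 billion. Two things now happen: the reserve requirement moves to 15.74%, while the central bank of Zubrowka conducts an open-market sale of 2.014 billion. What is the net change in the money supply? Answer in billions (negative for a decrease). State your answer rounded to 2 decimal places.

Before: m₁ = 1 / (0.21 + 0.09) ≈ 3.3333, MB₁ = 9.638, so M₁ = 3.3333 × 9.638 ≈ 32.1263 billion.
After: m₂ = 1 / (0.1574 + 0.09) ≈ 4.0420, MB₂ = 9.638 − 2.014 = 7.624, so M₂ = 4.0420 × 7.624 ≈ 30.8162 billion.
ΔM = M₂ − M₁ = 30.8162 − 32.1263 = -1.3101 billion.

-1.31 billion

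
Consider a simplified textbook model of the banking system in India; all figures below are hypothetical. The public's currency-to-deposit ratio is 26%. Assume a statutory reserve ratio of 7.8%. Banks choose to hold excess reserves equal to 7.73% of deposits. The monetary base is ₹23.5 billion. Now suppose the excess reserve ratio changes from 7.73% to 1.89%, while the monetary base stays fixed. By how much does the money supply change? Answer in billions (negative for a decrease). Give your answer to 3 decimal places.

₹11.667 billion

Initially m₁ = (1 + 0.26) / (0.078 + 0.0773 + 0.26) ≈ 3.033951, so M₁ = 3.033951 × 23.5 ≈ 71.2978 billion.
After the change m₂ = (1 + 0.26) / (0.078 + 0.0189 + 0.26) ≈ 3.530401, so M₂ = 3.530401 × 23.5 ≈ 82.9644 billion.
ΔM = M₂ − M₁ = 82.9644 − 71.2978 = 11.6666 billion.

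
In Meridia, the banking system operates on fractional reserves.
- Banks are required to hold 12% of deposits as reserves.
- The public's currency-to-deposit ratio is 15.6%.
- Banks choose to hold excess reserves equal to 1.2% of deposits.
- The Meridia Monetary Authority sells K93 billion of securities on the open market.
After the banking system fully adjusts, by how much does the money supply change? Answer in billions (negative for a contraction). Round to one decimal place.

The money multiplier is m = (1 + c) / (rr + e + c) = (1 + 0.156) / (0.12 + 0.012 + 0.156) ≈ 4.0139.
The sale removes 93 billion of base, so ΔM = m × ΔMB = 4.0139 × (−93) = -373.2927 billion.

-373.3 billion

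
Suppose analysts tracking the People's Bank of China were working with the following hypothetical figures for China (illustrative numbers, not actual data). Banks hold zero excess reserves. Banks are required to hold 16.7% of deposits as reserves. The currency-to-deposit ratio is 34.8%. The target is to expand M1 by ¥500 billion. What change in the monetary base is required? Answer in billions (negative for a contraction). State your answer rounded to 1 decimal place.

The money multiplier is m = (1 + c) / (rr + c) = (1 + 0.348) / (0.167 + 0.348) ≈ 2.61748.
ΔMB = ΔM / m = (+500) / 2.61748 ≈ 191.0234 billion.

¥191.0 billion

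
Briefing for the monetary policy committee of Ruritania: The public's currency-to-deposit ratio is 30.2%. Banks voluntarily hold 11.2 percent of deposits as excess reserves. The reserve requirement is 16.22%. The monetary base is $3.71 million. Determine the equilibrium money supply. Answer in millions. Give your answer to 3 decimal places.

$8.383 million

The money multiplier is m = (1 + c) / (rr + e + c) = (1 + 0.302) / (0.1622 + 0.112 + 0.302) ≈ 2.25963.
So M = m × MB = 2.25963 × 3.71 ≈ 8.3832 million.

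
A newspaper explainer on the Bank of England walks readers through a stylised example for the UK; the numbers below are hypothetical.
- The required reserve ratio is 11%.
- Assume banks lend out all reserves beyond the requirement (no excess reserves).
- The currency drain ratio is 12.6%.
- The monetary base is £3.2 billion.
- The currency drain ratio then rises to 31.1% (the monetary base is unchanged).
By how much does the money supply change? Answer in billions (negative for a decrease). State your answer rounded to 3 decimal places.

Initially m₁ = (1 + 0.126) / (0.11 + 0.126) ≈ 4.77119, so M₁ = 4.77119 × 3.2 ≈ 15.2678 billion.
After the change m₂ = (1 + 0.311) / (0.11 + 0.311) ≈ 3.11401, so M₂ = 3.11401 × 3.2 ≈ 9.9648 billion.
ΔM = M₂ − M₁ = 9.9648 − 15.2678 = -5.303 billion.

-5.303 billion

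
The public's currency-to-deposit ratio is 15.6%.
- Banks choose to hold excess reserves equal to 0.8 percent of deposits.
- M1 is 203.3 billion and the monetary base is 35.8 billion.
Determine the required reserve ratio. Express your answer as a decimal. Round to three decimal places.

0.040

Using m = M/MB = 203.3/35.8 ≈ 5.678771. Since m = (1 + c)/(c + rr + e), the denominator satisfies c + rr + e = (1 + c)/m = (1 + 0.156) / 5.678771 ≈ 0.203565.
With c = 0.156 and e = 0.008, the required reserve ratio is 0.203565 − 0.156 − 0.008 = 0.039565.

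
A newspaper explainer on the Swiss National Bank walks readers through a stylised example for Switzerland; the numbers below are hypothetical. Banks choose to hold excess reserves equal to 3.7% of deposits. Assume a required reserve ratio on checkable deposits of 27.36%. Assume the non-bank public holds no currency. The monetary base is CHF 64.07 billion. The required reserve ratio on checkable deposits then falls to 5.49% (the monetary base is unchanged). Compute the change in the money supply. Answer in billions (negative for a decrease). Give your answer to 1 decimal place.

Initially m₁ = 1 / (0.2736 + 0.037) ≈ 3.2196, so M₁ = 3.2196 × 64.07 ≈ 206.2798 billion.
After the change m₂ = 1 / (0.0549 + 0.037) ≈ 10.8814, so M₂ = 10.8814 × 64.07 ≈ 697.1713 billion.
ΔM = M₂ − M₁ = 697.1713 − 206.2798 = 490.8915 billion.

CHF 490.9 billion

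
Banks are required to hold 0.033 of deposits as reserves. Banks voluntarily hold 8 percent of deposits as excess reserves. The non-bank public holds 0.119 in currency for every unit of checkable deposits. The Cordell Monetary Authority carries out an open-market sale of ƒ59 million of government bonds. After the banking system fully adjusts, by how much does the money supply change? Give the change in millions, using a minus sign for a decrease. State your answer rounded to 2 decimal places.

-284.57 million

The money multiplier is m = (1 + c) / (rr + e + c) = (1 + 0.119) / (0.033 + 0.08 + 0.119) ≈ 4.82328.
The sale removes 59 million of base, so ΔM = m × ΔMB = 4.82328 × (−59) ≈ -284.5735 million.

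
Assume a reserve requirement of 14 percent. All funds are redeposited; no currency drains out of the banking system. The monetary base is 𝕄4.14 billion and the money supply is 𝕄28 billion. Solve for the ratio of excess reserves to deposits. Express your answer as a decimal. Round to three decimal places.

Using m = M/MB = 28/4.14 ≈ 6.763285. Since m = (1 + c)/(c + rr + e), the denominator satisfies c + rr + e = (1 + c)/m = (1 + 0) / 6.763285 ≈ 0.147857.
With c = 0 and rr = 0.14, the ratio of excess reserves to deposits is 0.147857 − 0 − 0.14 = 0.007857.

0.008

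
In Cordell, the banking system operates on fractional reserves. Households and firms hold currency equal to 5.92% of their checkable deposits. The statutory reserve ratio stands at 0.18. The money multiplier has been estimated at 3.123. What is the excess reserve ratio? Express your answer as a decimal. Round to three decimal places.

0.100

Using m = 3.123. Since m = (1 + c)/(c + rr + e), the denominator satisfies c + rr + e = (1 + c)/m = (1 + 0.0592) / 3.123 ≈ 0.339161.
With c = 0.0592 and rr = 0.18, the excess reserve ratio is 0.339161 − 0.0592 − 0.18 = 0.099961.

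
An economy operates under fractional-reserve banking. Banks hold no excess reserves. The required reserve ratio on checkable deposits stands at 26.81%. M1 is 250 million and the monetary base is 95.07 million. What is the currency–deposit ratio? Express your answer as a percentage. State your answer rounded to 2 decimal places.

Using m = M/MB = 250/95.07 ≈ 2.629641. From m = (1 + c)/(c + rr + e), rearranging gives 1 + c = m·(c + rr + e), so c·(1 − m) = m·(rr + e) − 1.
Hence c = [m·(rr + e) − 1]/(1 − m) = [2.629641 × (0.2681 + 0) − 1] / (1 − 2.629641) ≈ 0.181017.

18.10%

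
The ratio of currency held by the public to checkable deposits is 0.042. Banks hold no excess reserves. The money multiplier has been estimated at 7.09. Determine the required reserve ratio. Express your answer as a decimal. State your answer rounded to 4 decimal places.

Using m = 7.09. Since m = (1 + c)/(c + rr + e), the denominator satisfies c + rr + e = (1 + c)/m = (1 + 0.042) / 7.09 ≈ 0.146968.
With c = 0.042 and e = 0, the required reserve ratio is 0.146968 − 0.042 − 0 = 0.104968.

0.1050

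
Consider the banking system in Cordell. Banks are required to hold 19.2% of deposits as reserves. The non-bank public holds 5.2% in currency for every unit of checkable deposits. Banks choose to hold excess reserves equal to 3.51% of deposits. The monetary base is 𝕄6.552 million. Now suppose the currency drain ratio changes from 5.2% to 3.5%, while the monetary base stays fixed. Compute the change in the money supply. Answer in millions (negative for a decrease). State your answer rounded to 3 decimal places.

Initially m₁ = (1 + 0.052) / (0.192 + 0.0351 + 0.052) ≈ 3.76926, so M₁ = 3.76926 × 6.552 ≈ 24.6962 million.
After the change m₂ = (1 + 0.035) / (0.192 + 0.0351 + 0.035) ≈ 3.94887, so M₂ = 3.94887 × 6.552 ≈ 25.873 million.
ΔM = M₂ − M₁ = 25.873 − 24.6962 = 1.1768 million.

𝕄1.177 million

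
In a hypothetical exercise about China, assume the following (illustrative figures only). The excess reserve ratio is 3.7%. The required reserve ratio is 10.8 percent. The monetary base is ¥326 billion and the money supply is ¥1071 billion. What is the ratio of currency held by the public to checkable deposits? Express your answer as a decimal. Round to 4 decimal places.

0.2291

Using m = M/MB = 1071/326 ≈ 3.285276. From m = (1 + c)/(c + rr + e), rearranging gives 1 + c = m·(c + rr + e), so c·(1 − m) = m·(rr + e) − 1.
Hence c = [m·(rr + e) − 1]/(1 − m) = [3.285276 × (0.108 + 0.037) − 1] / (1 − 3.285276) ≈ 0.229134.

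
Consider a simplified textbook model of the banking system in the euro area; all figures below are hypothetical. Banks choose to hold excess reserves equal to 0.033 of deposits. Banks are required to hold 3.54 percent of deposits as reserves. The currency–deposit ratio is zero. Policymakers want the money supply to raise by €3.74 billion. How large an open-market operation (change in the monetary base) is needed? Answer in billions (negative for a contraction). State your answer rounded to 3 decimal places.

The money multiplier is m = 1 / (rr + e) = 1 / (0.0354 + 0.033) ≈ 14.61988.
ΔMB = ΔM / m = (+3.74) / 14.61988 ≈ 0.2558 billion.

€0.256 billion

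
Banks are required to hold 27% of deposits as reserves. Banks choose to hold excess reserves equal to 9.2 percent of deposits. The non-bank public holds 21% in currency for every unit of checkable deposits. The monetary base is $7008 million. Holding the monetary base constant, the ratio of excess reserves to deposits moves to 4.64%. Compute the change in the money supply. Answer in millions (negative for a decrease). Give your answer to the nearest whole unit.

$1284 million

Initially m₁ = (1 + 0.21) / (0.27 + 0.092 + 0.21) ≈ 2.11538, so M₁ = 2.11538 × 7008 ≈ 14824.583 million.
After the change m₂ = (1 + 0.21) / (0.27 + 0.0464 + 0.21) ≈ 2.29863, so M₂ = 2.29863 × 7008 ≈ 16108.799 million.
ΔM = M₂ − M₁ = 16108.799 − 14824.583 = 1284.216 million.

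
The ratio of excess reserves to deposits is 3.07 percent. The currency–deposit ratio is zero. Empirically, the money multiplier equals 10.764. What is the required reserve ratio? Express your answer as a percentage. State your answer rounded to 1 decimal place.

Using m = 10.764. Since m = (1 + c)/(c + rr + e), the denominator satisfies c + rr + e = (1 + c)/m = (1 + 0) / 10.764 ≈ 0.092902.
With c = 0 and e = 0.0307, the required reserve ratio is 0.092902 − 0 − 0.0307 = 0.062202.

6.2%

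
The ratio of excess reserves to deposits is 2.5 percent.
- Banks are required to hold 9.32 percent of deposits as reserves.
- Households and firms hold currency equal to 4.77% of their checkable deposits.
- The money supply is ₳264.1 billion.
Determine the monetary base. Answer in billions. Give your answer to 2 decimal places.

₳41.82 billion

The money multiplier is m = (1 + c) / (rr + e + c) = (1 + 0.0477) / (0.0932 + 0.025 + 0.0477) ≈ 6.315250.
MB = M / m = 264.1 / 6.315250 ≈ 41.8194 billion.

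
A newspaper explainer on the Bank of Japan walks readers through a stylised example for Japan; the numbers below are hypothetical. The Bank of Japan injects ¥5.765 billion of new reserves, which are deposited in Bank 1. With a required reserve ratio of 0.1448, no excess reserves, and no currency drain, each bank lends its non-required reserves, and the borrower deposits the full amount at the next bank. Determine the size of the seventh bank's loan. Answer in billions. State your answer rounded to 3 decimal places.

¥1.929 billion

Each bank lends a fraction (1 − rr) = 0.8552 of the deposit it receives, so Bank 7 receives 5.765·0.8552^6 and lends 5.765·0.8552^7 ≈ 1.9287 billion.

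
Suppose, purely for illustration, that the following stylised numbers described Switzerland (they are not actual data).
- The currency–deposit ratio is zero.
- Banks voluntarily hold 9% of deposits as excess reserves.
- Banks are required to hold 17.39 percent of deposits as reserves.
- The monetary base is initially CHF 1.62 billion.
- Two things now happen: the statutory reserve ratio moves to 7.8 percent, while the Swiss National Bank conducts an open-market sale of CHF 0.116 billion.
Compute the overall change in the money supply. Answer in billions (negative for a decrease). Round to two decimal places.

Before: m₁ = 1 / (0.1739 + 0.09) ≈ 3.7893, MB₁ = 1.62, so M₁ = 3.7893 × 1.62 ≈ 6.1387 billion.
After: m₂ = 1 / (0.078 + 0.09) ≈ 5.9524, MB₂ = 1.62 − 0.116 = 1.504, so M₂ = 5.9524 × 1.504 ≈ 8.9524 billion.
ΔM = M₂ − M₁ = 8.9524 − 6.1387 = 2.8137 billion.

CHF 2.81 billion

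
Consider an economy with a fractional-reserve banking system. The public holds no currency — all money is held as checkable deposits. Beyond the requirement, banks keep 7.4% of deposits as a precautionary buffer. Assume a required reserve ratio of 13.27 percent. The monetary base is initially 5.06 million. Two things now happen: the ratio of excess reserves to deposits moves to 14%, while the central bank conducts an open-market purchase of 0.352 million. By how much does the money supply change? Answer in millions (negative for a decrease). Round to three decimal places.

-4.634 million

Before: m₁ = 1 / (0.1327 + 0.074) ≈ 4.83793, MB₁ = 5.06, so M₁ = 4.83793 × 5.06 ≈ 24.4799 million.
After: m₂ = 1 / (0.1327 + 0.14) ≈ 3.66703, MB₂ = 5.06 + 0.352 = 5.412, so M₂ = 3.66703 × 5.412 ≈ 19.846 million.
ΔM = M₂ − M₁ = 19.846 − 24.4799 = -4.6339 million.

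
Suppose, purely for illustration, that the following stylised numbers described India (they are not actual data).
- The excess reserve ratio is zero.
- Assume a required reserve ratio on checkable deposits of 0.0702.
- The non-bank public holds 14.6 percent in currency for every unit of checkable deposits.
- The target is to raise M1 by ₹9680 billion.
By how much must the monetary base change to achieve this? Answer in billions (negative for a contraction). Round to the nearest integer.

The money multiplier is m = (1 + c) / (rr + c) = (1 + 0.146) / (0.0702 + 0.146) ≈ 5.30065.
ΔMB = ΔM / m = (+9680) / 5.30065 ≈ 1826.1911 billion.

₹1826 billion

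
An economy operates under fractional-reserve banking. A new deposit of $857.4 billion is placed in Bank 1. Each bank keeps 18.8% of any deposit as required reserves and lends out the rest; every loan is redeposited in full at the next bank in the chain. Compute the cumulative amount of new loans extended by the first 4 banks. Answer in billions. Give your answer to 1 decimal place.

Bank i lends (1 − rr)^i of the original deposit: Bank 1 lends 857.4·0.8120 = 696.2088, Bank 2 lends 857.4·0.8120² ≈ 565.3215, and so on.
Summing a geometric series: total = 857.4·[0.8120·(1 − 0.8120^4) / (1 − 0.8120)] ≈ 2093.3128 billion.

$2093.3 billion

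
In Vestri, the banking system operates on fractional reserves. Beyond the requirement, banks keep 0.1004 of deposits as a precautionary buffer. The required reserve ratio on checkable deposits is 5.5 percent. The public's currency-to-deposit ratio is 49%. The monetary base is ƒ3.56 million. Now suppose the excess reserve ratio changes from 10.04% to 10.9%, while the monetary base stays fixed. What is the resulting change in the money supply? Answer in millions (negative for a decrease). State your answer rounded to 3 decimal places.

Initially m₁ = (1 + 0.49) / (0.055 + 0.1004 + 0.49) ≈ 2.30865, so M₁ = 2.30865 × 3.56 ≈ 8.2188 million.
After the change m₂ = (1 + 0.49) / (0.055 + 0.109 + 0.49) ≈ 2.27829, so M₂ = 2.27829 × 3.56 ≈ 8.1107 million.
ΔM = M₂ − M₁ = 8.1107 − 8.2188 = -0.1081 million.

-0.108 million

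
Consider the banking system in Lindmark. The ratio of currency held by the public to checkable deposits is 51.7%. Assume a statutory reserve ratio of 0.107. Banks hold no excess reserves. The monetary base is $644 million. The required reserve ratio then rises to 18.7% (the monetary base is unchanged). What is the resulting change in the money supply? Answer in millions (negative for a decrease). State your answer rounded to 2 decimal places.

Initially m₁ = (1 + 0.517) / (0.107 + 0.517) ≈ 2.431090, so M₁ = 2.431090 × 644 ≈ 1565.622 million.
After the change m₂ = (1 + 0.517) / (0.187 + 0.517) ≈ 2.154830, so M₂ = 2.154830 × 644 ≈ 1387.7105 million.
ΔM = M₂ − M₁ = 1387.7105 − 1565.622 = -177.9115 million.

-177.91 million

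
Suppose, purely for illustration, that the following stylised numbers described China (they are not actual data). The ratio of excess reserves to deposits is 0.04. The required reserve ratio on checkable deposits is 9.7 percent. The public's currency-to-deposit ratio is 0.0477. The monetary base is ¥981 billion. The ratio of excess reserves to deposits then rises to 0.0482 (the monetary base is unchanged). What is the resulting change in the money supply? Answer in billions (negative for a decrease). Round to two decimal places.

Initially m₁ = (1 + 0.0477) / (0.097 + 0.04 + 0.0477) ≈ 5.672442, so M₁ = 5.672442 × 981 ≈ 5564.6656 billion.
After the change m₂ = (1 + 0.0477) / (0.097 + 0.0482 + 0.0477) ≈ 5.431312, so M₂ = 5.431312 × 981 ≈ 5328.1171 billion.
ΔM = M₂ − M₁ = 5328.1171 − 5564.6656 = -236.5485 billion.

-236.55 billion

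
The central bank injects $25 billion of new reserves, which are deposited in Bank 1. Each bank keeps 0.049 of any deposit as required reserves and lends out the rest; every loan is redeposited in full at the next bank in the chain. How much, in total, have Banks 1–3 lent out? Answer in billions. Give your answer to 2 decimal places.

Bank i lends (1 − rr)^i of the original deposit: Bank 1 lends 25·0.9510 = 23.7750, Bank 2 lends 25·0.9510² ≈ 22.6100, and so on.
Summing a geometric series: total = 25·[0.9510·(1 − 0.9510^3) / (1 − 0.9510)] ≈ 67.8872 billion.

$67.89 billion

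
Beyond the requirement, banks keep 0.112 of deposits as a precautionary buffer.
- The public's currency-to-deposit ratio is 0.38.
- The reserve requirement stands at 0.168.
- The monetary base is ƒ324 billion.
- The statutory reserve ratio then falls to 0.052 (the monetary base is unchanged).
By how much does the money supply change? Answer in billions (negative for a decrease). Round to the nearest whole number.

Initially m₁ = (1 + 0.38) / (0.168 + 0.112 + 0.38) ≈ 2.0909, so M₁ = 2.0909 × 324 = 677.4516 billion.
After the change m₂ = (1 + 0.38) / (0.052 + 0.112 + 0.38) ≈ 2.5368, so M₂ = 2.5368 × 324 = 821.9232 billion.
ΔM = M₂ − M₁ = 821.9232 − 677.4516 = 144.4716 billion.

ƒ144 billion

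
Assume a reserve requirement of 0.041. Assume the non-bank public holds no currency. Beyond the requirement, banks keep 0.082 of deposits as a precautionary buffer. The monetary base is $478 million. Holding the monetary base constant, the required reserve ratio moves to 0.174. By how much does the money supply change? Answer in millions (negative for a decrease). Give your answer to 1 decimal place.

-2019.0 million

Initially m₁ = 1 / (0.041 + 0.082) ≈ 8.13008, so M₁ = 8.13008 × 478 ≈ 3886.1782 million.
After the change m₂ = 1 / (0.174 + 0.082) = 3.90625, so M₂ = 3.90625 × 478 = 1867.1875 million.
ΔM = M₂ − M₁ = 1867.1875 − 3886.1782 = -2018.9907 million.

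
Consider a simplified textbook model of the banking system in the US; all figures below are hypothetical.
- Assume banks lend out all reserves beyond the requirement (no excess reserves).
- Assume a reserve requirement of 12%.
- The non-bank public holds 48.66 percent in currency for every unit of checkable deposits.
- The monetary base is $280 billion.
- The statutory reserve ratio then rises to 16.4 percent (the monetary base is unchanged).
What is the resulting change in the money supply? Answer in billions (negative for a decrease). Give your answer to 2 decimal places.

Initially m₁ = (1 + 0.4866) / (0.12 + 0.4866) ≈ 2.450709, so M₁ = 2.450709 × 280 ≈ 686.1985 billion.
After the change m₂ = (1 + 0.4866) / (0.164 + 0.4866) ≈ 2.284968, so M₂ = 2.284968 × 280 ≈ 639.791 billion.
ΔM = M₂ − M₁ = 639.791 − 686.1985 = -46.4075 billion.

-46.41 billion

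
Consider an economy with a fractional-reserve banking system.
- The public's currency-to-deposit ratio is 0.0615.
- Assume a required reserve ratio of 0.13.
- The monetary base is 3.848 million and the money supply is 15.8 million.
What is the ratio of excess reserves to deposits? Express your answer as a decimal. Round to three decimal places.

Using m = M/MB = 15.8/3.848 ≈ 4.106029. Since m = (1 + c)/(c + rr + e), the denominator satisfies c + rr + e = (1 + c)/m = (1 + 0.0615) / 4.106029 ≈ 0.258522.
With c = 0.0615 and rr = 0.13, the ratio of excess reserves to deposits is 0.258522 − 0.0615 − 0.13 = 0.067022.

0.067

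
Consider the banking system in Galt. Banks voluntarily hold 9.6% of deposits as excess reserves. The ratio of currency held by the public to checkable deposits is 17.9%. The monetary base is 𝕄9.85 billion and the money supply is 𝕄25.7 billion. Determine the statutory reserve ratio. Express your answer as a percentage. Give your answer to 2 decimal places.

Using m = M/MB = 25.7/9.85 ≈ 2.609137. Since m = (1 + c)/(c + rr + e), the denominator satisfies c + rr + e = (1 + c)/m = (1 + 0.179) / 2.609137 ≈ 0.451874.
With c = 0.179 and e = 0.096, the statutory reserve ratio is 0.451874 − 0.179 − 0.096 = 0.176874.

17.69%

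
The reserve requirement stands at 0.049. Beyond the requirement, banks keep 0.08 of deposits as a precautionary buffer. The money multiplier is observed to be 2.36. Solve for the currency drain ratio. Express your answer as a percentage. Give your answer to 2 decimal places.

51.14%

Using m = 2.36. From m = (1 + c)/(c + rr + e), rearranging gives 1 + c = m·(c + rr + e), so c·(1 − m) = m·(rr + e) − 1.
Hence c = [m·(rr + e) − 1]/(1 − m) = [2.36 × (0.049 + 0.08) − 1] / (1 − 2.36) ≈ 0.511441.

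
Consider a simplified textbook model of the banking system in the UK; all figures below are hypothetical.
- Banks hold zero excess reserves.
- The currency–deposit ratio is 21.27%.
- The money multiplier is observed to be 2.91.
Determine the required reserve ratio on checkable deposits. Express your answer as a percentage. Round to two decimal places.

20.40%

Using m = 2.91. Since m = (1 + c)/(c + rr + e), the denominator satisfies c + rr + e = (1 + c)/m = (1 + 0.2127) / 2.91 ≈ 0.416735.
With c = 0.2127 and e = 0, the required reserve ratio on checkable deposits is 0.416735 − 0.2127 − 0 = 0.204035.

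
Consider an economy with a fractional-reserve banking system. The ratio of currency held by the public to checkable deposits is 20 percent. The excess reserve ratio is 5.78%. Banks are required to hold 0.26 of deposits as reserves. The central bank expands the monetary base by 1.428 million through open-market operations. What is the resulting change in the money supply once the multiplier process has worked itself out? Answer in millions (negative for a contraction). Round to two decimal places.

The money multiplier is m = (1 + c) / (rr + e + c) = (1 + 0.2) / (0.26 + 0.0578 + 0.2) ≈ 2.3175.
The purchase adds 1.428 million of base, so ΔM = m × ΔMB = 2.3175 × (+1.428) ≈ 3.3094 million.

3.31 million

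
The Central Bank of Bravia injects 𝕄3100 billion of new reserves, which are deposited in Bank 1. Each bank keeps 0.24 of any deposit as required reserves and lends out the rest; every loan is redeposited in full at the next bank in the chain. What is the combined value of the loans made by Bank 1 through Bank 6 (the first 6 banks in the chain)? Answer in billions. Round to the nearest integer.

Bank i lends (1 − rr)^i of the original deposit: Bank 1 lends 3100·0.7600 = 2356.0000, Bank 2 lends 3100·0.7600² = 1790.5600, and so on.
Summing a geometric series: total = 3100·[0.7600·(1 − 0.7600^6) / (1 − 0.7600)] ≈ 7924.9957 billion.

𝕄7925 billion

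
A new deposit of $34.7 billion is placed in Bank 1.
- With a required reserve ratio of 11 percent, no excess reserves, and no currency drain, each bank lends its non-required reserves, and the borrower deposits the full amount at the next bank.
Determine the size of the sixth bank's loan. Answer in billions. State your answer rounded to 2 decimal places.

Each bank lends a fraction (1 − rr) = 0.8900 of the deposit it receives, so Bank 6 receives 34.7·0.8900^5 and lends 34.7·0.8900^6 ≈ 17.2453 billion.

$17.25 billion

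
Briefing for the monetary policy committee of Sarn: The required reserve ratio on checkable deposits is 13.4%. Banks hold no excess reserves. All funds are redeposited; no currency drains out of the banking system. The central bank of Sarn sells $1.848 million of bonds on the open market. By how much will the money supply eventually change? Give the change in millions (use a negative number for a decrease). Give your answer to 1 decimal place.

-13.8 million

The simple money multiplier is m = 1/rr = 1/0.134 ≈ 7.4627.
An open-market sale reduces the monetary base by 1.848 million, so ΔM = m × ΔMB = 7.4627 × (−1.848) ≈ -13.7911 million.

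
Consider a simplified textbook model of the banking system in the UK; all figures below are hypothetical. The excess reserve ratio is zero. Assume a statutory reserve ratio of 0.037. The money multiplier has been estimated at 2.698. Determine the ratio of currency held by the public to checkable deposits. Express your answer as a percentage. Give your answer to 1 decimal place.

Using m = 2.698. From m = (1 + c)/(c + rr + e), rearranging gives 1 + c = m·(c + rr + e), so c·(1 − m) = m·(rr + e) − 1.
Hence c = [m·(rr + e) − 1]/(1 − m) = [2.698 × (0.037 + 0) − 1] / (1 − 2.698) ≈ 0.530138.

53.0%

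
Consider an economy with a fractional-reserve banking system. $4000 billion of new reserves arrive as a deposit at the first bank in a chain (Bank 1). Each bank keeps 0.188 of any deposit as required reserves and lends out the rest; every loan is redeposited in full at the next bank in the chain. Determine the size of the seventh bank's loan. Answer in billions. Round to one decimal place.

Each bank lends a fraction (1 − rr) = 0.8120 of the deposit it receives, so Bank 7 receives 4000·0.8120^6 and lends 4000·0.8120^7 ≈ 931.0054 billion.

$931.0 billion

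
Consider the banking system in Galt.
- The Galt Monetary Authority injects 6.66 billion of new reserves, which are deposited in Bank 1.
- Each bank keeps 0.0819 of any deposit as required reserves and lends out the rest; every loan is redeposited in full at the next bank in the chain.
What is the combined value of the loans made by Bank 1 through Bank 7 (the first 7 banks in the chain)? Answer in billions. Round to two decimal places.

Bank i lends (1 − rr)^i of the original deposit: Bank 1 lends 6.66·0.9181 ≈ 6.1145, Bank 2 lends 6.66·0.9181² ≈ 5.6138, and so on.
Summing a geometric series: total = 6.66·[0.9181·(1 − 0.9181^7) / (1 − 0.9181)] ≈ 33.6090 billion.

33.61 billion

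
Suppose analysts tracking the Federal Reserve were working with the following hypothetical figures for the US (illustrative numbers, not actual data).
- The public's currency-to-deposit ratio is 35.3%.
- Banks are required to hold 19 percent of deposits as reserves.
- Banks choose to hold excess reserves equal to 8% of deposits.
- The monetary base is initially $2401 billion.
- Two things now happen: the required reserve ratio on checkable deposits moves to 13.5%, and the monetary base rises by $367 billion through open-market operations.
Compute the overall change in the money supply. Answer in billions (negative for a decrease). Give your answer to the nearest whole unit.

$1379 billion

Before: m₁ = (1 + 0.353) / (0.19 + 0.08 + 0.353) ≈ 2.17175, MB₁ = 2401, so M₁ = 2.17175 × 2401 ≈ 5214.3717 billion.
After: m₂ = (1 + 0.353) / (0.135 + 0.08 + 0.353) ≈ 2.38204, MB₂ = 2401 + 367 = 2768, so M₂ = 2.38204 × 2768 ≈ 6593.4867 billion.
ΔM = M₂ − M₁ = 6593.4867 − 5214.3717 = 1379.115 billion.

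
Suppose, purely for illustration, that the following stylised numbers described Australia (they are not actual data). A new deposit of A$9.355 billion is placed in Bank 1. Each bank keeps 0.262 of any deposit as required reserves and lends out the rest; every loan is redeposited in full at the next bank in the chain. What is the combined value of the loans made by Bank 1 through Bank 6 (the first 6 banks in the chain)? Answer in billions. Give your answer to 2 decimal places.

Bank i lends (1 − rr)^i of the original deposit: Bank 1 lends 9.355·0.7380 ≈ 6.9040, Bank 2 lends 9.355·0.7380² ≈ 5.0951, and so on.
Summing a geometric series: total = 9.355·[0.7380·(1 − 0.7380^6) / (1 − 0.7380)] ≈ 22.0938 billion.

A$22.09 billion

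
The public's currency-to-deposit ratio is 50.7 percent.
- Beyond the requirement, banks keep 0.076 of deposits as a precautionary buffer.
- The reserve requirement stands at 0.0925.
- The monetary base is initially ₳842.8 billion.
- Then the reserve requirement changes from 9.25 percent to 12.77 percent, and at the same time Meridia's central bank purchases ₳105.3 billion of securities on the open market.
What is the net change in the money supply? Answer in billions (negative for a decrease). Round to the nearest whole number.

Before: m₁ = (1 + 0.507) / (0.0925 + 0.076 + 0.507) ≈ 2.2309, MB₁ = 842.8, so M₁ = 2.2309 × 842.8 ≈ 1880.2025 billion.
After: m₂ = (1 + 0.507) / (0.1277 + 0.076 + 0.507) ≈ 2.1204, MB₂ = 842.8 + 105.3 = 948.1, so M₂ = 2.1204 × 948.1 ≈ 2010.3512 billion.
ΔM = M₂ − M₁ = 2010.3512 − 1880.2025 = 130.1487 billion.

₳130 billion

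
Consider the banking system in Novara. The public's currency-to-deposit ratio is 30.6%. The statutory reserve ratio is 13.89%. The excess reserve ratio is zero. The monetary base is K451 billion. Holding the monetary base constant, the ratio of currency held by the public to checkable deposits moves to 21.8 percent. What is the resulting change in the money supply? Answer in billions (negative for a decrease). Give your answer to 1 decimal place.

K215.2 billion

Initially m₁ = (1 + 0.306) / (0.1389 + 0.306) ≈ 2.93549, so M₁ = 2.93549 × 451 ≈ 1323.906 billion.
After the change m₂ = (1 + 0.218) / (0.1389 + 0.218) ≈ 3.41272, so M₂ = 3.41272 × 451 ≈ 1539.1367 billion.
ΔM = M₂ − M₁ = 1539.1367 − 1323.906 = 215.2307 billion.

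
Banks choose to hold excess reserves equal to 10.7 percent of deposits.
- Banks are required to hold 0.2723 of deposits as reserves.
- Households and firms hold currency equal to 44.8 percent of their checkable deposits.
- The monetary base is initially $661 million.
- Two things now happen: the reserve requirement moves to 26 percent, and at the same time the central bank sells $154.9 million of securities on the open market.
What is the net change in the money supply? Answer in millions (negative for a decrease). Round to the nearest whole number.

Before: m₁ = (1 + 0.448) / (0.2723 + 0.107 + 0.448) ≈ 1.7503, MB₁ = 661, so M₁ = 1.7503 × 661 = 1156.9483 million.
After: m₂ = (1 + 0.448) / (0.26 + 0.107 + 0.448) ≈ 1.7767, MB₂ = 661 − 154.9 = 506.1, so M₂ = 1.7767 × 506.1 ≈ 899.1879 million.
ΔM = M₂ − M₁ = 899.1879 − 1156.9483 = -257.7604 million.

-258 million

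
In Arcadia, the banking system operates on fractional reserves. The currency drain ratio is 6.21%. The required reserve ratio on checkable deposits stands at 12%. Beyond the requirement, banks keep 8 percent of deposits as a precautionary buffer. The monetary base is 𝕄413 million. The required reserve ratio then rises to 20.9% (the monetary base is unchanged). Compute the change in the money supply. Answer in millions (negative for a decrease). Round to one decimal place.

-424.2 million

Initially m₁ = (1 + 0.0621) / (0.12 + 0.08 + 0.0621) ≈ 4.05227, so M₁ = 4.05227 × 413 ≈ 1673.5875 million.
After the change m₂ = (1 + 0.0621) / (0.209 + 0.08 + 0.0621) ≈ 3.02506, so M₂ = 3.02506 × 413 ≈ 1249.3498 million.
ΔM = M₂ − M₁ = 1249.3498 − 1673.5875 = -424.2377 million.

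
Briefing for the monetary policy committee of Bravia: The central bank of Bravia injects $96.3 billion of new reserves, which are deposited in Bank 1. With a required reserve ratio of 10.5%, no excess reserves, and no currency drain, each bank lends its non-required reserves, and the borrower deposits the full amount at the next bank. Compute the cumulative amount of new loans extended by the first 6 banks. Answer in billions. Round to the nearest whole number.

Bank i lends (1 − rr)^i of the original deposit: Bank 1 lends 96.3·0.8950 = 86.1885, Bank 2 lends 96.3·0.8950² ≈ 77.1387, and so on.
Summing a geometric series: total = 96.3·[0.8950·(1 − 0.8950^6) / (1 − 0.8950)] ≈ 398.9538 billion.

$399 billion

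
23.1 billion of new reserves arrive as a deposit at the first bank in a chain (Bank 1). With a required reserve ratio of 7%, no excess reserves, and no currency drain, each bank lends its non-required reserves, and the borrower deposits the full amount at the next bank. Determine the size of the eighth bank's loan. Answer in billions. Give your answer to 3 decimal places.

Each bank lends a fraction (1 − rr) = 0.9300 of the deposit it receives, so Bank 8 receives 23.1·0.9300^7 and lends 23.1·0.9300^8 ≈ 12.9263 billion.

12.926 billion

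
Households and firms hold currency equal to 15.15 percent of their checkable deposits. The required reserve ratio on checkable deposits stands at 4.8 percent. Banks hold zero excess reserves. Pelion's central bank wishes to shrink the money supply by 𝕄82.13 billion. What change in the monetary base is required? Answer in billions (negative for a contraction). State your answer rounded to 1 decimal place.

The money multiplier is m = (1 + c) / (rr + c) = (1 + 0.1515) / (0.048 + 0.1515) ≈ 5.7719.
ΔMB = ΔM / m = (−82.13) / 5.7719 ≈ -14.2293 billion.

-14.2 billion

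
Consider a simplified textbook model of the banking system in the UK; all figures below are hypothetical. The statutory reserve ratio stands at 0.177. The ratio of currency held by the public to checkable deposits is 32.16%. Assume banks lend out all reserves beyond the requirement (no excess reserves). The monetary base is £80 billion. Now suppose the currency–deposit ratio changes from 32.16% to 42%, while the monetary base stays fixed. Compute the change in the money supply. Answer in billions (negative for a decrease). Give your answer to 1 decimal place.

Initially m₁ = (1 + 0.3216) / (0.177 + 0.3216) ≈ 2.6506, so M₁ = 2.6506 × 80 = 212.048 billion.
After the change m₂ = (1 + 0.42) / (0.177 + 0.42) ≈ 2.3786, so M₂ = 2.3786 × 80 = 190.288 billion.
ΔM = M₂ − M₁ = 190.288 − 212.048 = -21.76 billion.

-21.8 billion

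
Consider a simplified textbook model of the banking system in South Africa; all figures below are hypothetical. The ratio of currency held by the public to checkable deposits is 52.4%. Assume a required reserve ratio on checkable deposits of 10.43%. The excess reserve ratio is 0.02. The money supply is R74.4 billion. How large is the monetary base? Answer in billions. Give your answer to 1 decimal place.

The money multiplier is m = (1 + c) / (rr + e + c) = (1 + 0.524) / (0.1043 + 0.02 + 0.524) ≈ 2.3508.
MB = M / m = 74.4 / 2.3508 ≈ 31.6488 billion.

R31.6 billion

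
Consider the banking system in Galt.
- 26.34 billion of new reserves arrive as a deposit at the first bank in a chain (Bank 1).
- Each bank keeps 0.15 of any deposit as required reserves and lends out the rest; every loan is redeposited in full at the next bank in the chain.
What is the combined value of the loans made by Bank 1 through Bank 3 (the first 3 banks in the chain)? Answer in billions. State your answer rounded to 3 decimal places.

Bank i lends (1 − rr)^i of the original deposit: Bank 1 lends 26.34·0.8500 = 22.3890, Bank 2 lends 26.34·0.8500² ≈ 19.0306, and so on.
Summing a geometric series: total = 26.34·[0.8500·(1 − 0.8500^3) / (1 − 0.8500)] ≈ 57.5957 billion.

57.596 billion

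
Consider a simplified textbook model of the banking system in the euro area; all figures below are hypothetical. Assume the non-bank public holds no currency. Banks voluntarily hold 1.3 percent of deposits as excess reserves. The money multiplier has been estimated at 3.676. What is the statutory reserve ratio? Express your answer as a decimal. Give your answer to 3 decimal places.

Using m = 3.676. Since m = (1 + c)/(c + rr + e), the denominator satisfies c + rr + e = (1 + c)/m = (1 + 0) / 3.676 ≈ 0.272035.
With c = 0 and e = 0.013, the statutory reserve ratio is 0.272035 − 0 − 0.013 = 0.259035.

0.259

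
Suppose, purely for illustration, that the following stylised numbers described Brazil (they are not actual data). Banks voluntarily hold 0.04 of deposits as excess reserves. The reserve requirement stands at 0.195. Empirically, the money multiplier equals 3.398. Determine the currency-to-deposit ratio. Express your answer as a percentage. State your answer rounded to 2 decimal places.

Using m = 3.398. From m = (1 + c)/(c + rr + e), rearranging gives 1 + c = m·(c + rr + e), so c·(1 − m) = m·(rr + e) − 1.
Hence c = [m·(rr + e) − 1]/(1 − m) = [3.398 × (0.195 + 0.04) − 1] / (1 − 3.398) ≈ 0.084016.

8.40%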